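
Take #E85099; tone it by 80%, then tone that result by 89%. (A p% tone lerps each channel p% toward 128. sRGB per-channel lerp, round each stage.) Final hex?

#827F81

#E85099 is rgb(232, 80, 153).
An 80% tone moves each channel 80% toward 128:
  R: 232 + 0.8×(128−232) = 232 − 83.2 = 148.8 → 149
  G: 80 + 0.8×(128−80) = 80 + 38.4 = 118.4 → 118
  B: 153 − 20 = 133 → 133
After the tone: rgb(149, 118, 133) = #957685.
Per channel, c → c + 0.89(128 − c):
  R: 149 + 0.89×(128−149) = 149 − 18.69 = 130.31 → 130
  G: 118 + 0.89×(128−118) = 118 + 8.9 = 126.9 → 127
  B: 133 − 4.45 = 128.55 → 129
rgb(130, 127, 129) = #827F81.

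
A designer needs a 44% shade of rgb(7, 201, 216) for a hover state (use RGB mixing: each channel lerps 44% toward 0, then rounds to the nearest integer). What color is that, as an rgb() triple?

Lerp each channel 44% toward 0:
  R: 7 + 0.44×(0−7) = 7 − 3.08 = 3.92 → 4
  G: 201 + 0.44×(0−201) = 201 − 88.44 = 112.56 → 113
  B: 216 + 0.44×(0−216) = 216 − 95.04 = 120.96 → 121

rgb(4, 113, 121)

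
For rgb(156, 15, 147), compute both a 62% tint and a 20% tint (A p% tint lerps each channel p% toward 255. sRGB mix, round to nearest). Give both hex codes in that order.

#D9A4D6, #B03FA9

62% tint:
  R: 156 + 0.62×(255−156) = 156 + 61.38 = 217.38 → 217
  G: 15 + 0.62×(255−15) = 15 + 148.8 = 163.8 → 164
  B: 147 + 0.62×(255−147) = 147 + 66.96 = 213.96 → 214
  → #D9A4D6
20% tint:
  R: 156 + 0.2×(255−156) = 156 + 19.8 = 175.8 → 176
  G: 15 + 48 = 63 → 63
  B: 147 + 0.2×(255−147) = 147 + 21.6 = 168.6 → 169
  → #B03FA9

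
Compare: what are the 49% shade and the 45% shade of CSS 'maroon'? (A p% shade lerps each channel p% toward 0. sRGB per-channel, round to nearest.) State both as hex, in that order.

CSS maroon is rgb(128, 0, 0).
49% shade:
  R: 128 + 0.49×(0−128) = 128 − 62.72 = 65.28 → 65
  G: 0 + 0.49×(0−0) = 0 + 0 = 0 → 0
  B: 0 + 0.49×(0−0) = 0 + 0 = 0 → 0
  → #410000
45% shade:
  R: 128 − 57.6 = 70.4 → 70
  G: 0 + 0.45×(0−0) = 0 + 0 = 0 → 0
  B: 0 + 0.45×(0−0) = 0 + 0 = 0 → 0
  → #460000

#410000, #460000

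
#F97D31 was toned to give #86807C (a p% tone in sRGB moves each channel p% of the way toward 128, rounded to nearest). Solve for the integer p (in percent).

#F97D31 is rgb(249, 125, 49); #86807C is rgb(134, 128, 124).
On the R channel (widest range): 134 ≈ 249 + (p/100)(128 − 249), so p ≈ 100×(134 − 249)/(128 − 249) = -11500/-121 = 95.04.
p = 95 reproduces all three channels after rounding.

95%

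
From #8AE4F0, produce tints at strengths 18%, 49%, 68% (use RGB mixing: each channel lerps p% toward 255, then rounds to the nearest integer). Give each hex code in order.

#9FE9F3, #C3F1F7, #DAF6FA

#8AE4F0 is rgb(138, 228, 240).
18%: (138 + 21.06 = 159.06→159, 228 + 4.86 = 232.86→233, 240 + 2.7 = 242.7→243) → #9FE9F3
49%: (138 + 57.33 = 195.33→195, 228 + 13.23 = 241.23→241, 240 + 7.35 = 247.35→247) → #C3F1F7
68%: (138 + 79.56 = 217.56→218, 228 + 18.36 = 246.36→246, 240 + 10.2 = 250.2→250) → #DAF6FA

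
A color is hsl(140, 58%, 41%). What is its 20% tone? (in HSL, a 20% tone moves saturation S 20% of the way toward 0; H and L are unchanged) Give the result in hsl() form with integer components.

hsl(140, 46%, 41%)

S moves 20% from 58 toward 0: 58 − 11.6 = 46.4 → 46.
H and L are unchanged.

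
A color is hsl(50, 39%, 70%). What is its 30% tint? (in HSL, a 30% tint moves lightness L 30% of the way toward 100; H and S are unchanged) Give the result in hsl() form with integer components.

hsl(50, 39%, 79%)

L moves 30% from 70 toward 100: 70 + 9 = 79 → 79.
H and S are unchanged.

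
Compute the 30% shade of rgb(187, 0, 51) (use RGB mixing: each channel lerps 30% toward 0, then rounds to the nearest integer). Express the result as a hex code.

#830024

A 30% shade moves each channel 30% toward 0:
  R: 187 + 0.3×(0−187) = 187 − 56.1 = 130.9 → 131
  G: 0 + 0.3×(0−0) = 0 + 0 = 0 → 0
  B: 51 + 0.3×(0−51) = 51 − 15.3 = 35.7 → 36
rgb(131, 0, 36) = #830024.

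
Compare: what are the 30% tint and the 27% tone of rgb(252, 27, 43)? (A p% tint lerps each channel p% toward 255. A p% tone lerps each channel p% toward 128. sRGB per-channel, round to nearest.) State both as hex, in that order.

#FD5F6B, #DB3642

30% tint:
  R: 252 + 0.9 = 252.9 → 253
  G: 27 + 0.3×(255−27) = 27 + 68.4 = 95.4 → 95
  B: 43 + 0.3×(255−43) = 43 + 63.6 = 106.6 → 107
  → #FD5F6B
27% tone:
  R: 252 − 33.48 = 218.52 → 219
  G: 27 + 27.27 = 54.27 → 54
  B: 43 + 0.27×(128−43) = 43 + 22.95 = 65.95 → 66
  → #DB3642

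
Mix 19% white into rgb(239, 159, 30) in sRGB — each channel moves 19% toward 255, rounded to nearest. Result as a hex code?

Lerp each channel 19% toward 255:
  R: 239 + 0.19×(255−239) = 239 + 3.04 = 242.04 → 242
  G: 159 + 18.24 = 177.24 → 177
  B: 30 + 0.19×(255−30) = 30 + 42.75 = 72.75 → 73
rgb(242, 177, 73) = #F2B149.

#F2B149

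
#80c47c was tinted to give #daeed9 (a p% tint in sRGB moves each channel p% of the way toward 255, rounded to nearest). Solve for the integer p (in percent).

#80c47c is rgb(128, 196, 124); #daeed9 is rgb(218, 238, 217).
On the B channel (widest range): 217 ≈ 124 + (p/100)(255 − 124), so p ≈ 100×(217 − 124)/(255 − 124) = 9300/131 = 70.99.
p = 71 reproduces all three channels after rounding.

71%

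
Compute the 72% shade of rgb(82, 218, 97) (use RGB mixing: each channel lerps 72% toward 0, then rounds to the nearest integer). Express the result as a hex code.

#173D1B

A 72% shade moves each channel 72% toward 0:
  R: 82 − 59.04 = 22.96 → 23
  G: 218 − 156.96 = 61.04 → 61
  B: 97 − 69.84 = 27.16 → 27
rgb(23, 61, 27) = #173D1B.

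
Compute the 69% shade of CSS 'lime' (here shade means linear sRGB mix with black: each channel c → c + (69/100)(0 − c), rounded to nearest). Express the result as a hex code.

#004F00

CSS lime is rgb(0, 255, 0).
Per channel, c → c + 0.69(0 − c):
  R: 0 + 0.69×(0−0) = 0 + 0 = 0 → 0
  G: 255 − 175.95 = 79.05 → 79
  B: 0 + 0.69×(0−0) = 0 + 0 = 0 → 0
rgb(0, 79, 0) = #004F00.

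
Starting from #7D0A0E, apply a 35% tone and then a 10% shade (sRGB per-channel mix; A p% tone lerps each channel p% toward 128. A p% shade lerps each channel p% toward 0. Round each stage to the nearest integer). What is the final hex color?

#7D0A0E is rgb(125, 10, 14).
Per channel, c → c + 0.35(128 − c):
  R: 125 + 0.35×(128−125) = 125 + 1.05 = 126.05 → 126
  G: 10 + 0.35×(128−10) = 10 + 41.3 = 51.3 → 51
  B: 14 + 39.9 = 53.9 → 54
After the tone: rgb(126, 51, 54) = #7E3336.
Lerp each channel 10% toward 0:
  R: 126 − 12.6 = 113.4 → 113
  G: 51 + 0.1×(0−51) = 51 − 5.1 = 45.9 → 46
  B: 54 + 0.1×(0−54) = 54 − 5.4 = 48.6 → 49
rgb(113, 46, 49) = #712E31.

#712E31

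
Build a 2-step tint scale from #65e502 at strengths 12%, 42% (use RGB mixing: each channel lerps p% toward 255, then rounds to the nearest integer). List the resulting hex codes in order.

#65e502 is rgb(101, 229, 2).
12%: (101 + 18.48 = 119.48→119, 229 + 3.12 = 232.12→232, 2 + 30.36 = 32.36→32) → #77e820
42%: (101 + 64.68 = 165.68→166, 229 + 10.92 = 239.92→240, 2 + 106.26 = 108.26→108) → #a6f06c

#77e820, #a6f06c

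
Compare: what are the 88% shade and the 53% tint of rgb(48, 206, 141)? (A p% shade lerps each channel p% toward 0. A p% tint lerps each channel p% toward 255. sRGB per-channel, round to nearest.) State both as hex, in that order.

88% shade:
  R: 48 + 0.88×(0−48) = 48 − 42.24 = 5.76 → 6
  G: 206 − 181.28 = 24.72 → 25
  B: 141 − 124.08 = 16.92 → 17
  → #061911
53% tint:
  R: 48 + 0.53×(255−48) = 48 + 109.71 = 157.71 → 158
  G: 206 + 25.97 = 231.97 → 232
  B: 141 + 0.53×(255−141) = 141 + 60.42 = 201.42 → 201
  → #9ee8c9

#061911, #9ee8c9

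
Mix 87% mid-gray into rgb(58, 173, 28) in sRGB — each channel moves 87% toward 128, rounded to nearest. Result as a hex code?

#778673

Per channel, c → c + 0.87(128 − c):
  R: 58 + 60.9 = 118.9 → 119
  G: 173 + 0.87×(128−173) = 173 − 39.15 = 133.85 → 134
  B: 28 + 87 = 115 → 115
rgb(119, 134, 115) = #778673.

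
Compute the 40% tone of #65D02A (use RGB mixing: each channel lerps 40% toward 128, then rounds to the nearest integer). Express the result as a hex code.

#65D02A is rgb(101, 208, 42).
Per channel, c → c + 0.4(128 − c):
  R: 101 + 0.4×(128−101) = 101 + 10.8 = 111.8 → 112
  G: 208 − 32 = 176 → 176
  B: 42 + 34.4 = 76.4 → 76
rgb(112, 176, 76) = #70B04C.

#70B04C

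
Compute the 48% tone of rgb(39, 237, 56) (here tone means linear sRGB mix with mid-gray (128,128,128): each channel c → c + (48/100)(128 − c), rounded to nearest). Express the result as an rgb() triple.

A 48% tone moves each channel 48% toward 128:
  R: 39 + 0.48×(128−39) = 39 + 42.72 = 81.72 → 82
  G: 237 − 52.32 = 184.68 → 185
  B: 56 + 34.56 = 90.56 → 91

rgb(82, 185, 91)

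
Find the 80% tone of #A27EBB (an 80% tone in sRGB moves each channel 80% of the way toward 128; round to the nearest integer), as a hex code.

#87808C

#A27EBB is rgb(162, 126, 187).
Lerp each channel 80% toward 128:
  R: 162 + 0.8×(128−162) = 162 − 27.2 = 134.8 → 135
  G: 126 + 0.8×(128−126) = 126 + 1.6 = 127.6 → 128
  B: 187 + 0.8×(128−187) = 187 − 47.2 = 139.8 → 140
rgb(135, 128, 140) = #87808C.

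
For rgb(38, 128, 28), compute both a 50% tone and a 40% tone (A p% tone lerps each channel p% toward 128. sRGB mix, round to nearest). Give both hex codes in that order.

#53804e, #4a8044

50% tone:
  R: 38 + 45 = 83 → 83
  G: 128 + 0.5×(128−128) = 128 + 0 = 128 → 128
  B: 28 + 0.5×(128−28) = 28 + 50 = 78 → 78
  → #53804e
40% tone:
  R: 38 + 0.4×(128−38) = 38 + 36 = 74 → 74
  G: 128 + 0.4×(128−128) = 128 + 0 = 128 → 128
  B: 28 + 0.4×(128−28) = 28 + 40 = 68 → 68
  → #4a8044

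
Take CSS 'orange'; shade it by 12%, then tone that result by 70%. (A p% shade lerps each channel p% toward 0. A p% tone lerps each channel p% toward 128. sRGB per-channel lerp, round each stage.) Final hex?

CSS orange is rgb(255, 165, 0).
Lerp each channel 12% toward 0:
  R: 255 − 30.6 = 224.4 → 224
  G: 165 + 0.12×(0−165) = 165 − 19.8 = 145.2 → 145
  B: 0 + 0.12×(0−0) = 0 + 0 = 0 → 0
After the shade: rgb(224, 145, 0) = #e09100.
Lerp each channel 70% toward 128:
  R: 224 + 0.7×(128−224) = 224 − 67.2 = 156.8 → 157
  G: 145 + 0.7×(128−145) = 145 − 11.9 = 133.1 → 133
  B: 0 + 0.7×(128−0) = 0 + 89.6 = 89.6 → 90
rgb(157, 133, 90) = #9d855a.

#9d855a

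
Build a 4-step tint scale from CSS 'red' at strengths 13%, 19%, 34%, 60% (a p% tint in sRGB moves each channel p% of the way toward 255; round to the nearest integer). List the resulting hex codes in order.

CSS red is rgb(255, 0, 0).
13%: (255→255, 0 + 33.15 = 33.15→33, 0 + 33.15 = 33.15→33) → #FF2121
19%: (255→255, 0 + 48.45 = 48.45→48, 0 + 48.45 = 48.45→48) → #FF3030
34%: (255→255, 0 + 86.7 = 86.7→87, 0 + 86.7 = 86.7→87) → #FF5757
60%: (255→255, 0 + 153 = 153→153, 0 + 153 = 153→153) → #FF9999

#FF2121, #FF3030, #FF5757, #FF9999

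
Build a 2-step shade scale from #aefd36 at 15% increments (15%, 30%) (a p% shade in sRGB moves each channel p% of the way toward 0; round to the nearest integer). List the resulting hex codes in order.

#94d72e, #7ab126

#aefd36 is rgb(174, 253, 54).
15%: (174 − 26.1 = 147.9→148, 253 − 37.95 = 215.05→215, 54 − 8.1 = 45.9→46) → #94d72e
30%: (174 − 52.2 = 121.8→122, 253 − 75.9 = 177.1→177, 54 − 16.2 = 37.8→38) → #7ab126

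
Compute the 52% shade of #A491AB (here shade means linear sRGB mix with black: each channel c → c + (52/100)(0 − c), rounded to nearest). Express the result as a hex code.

#A491AB is rgb(164, 145, 171).
A 52% shade moves each channel 52% toward 0:
  R: 164 + 0.52×(0−164) = 164 − 85.28 = 78.72 → 79
  G: 145 − 75.4 = 69.6 → 70
  B: 171 + 0.52×(0−171) = 171 − 88.92 = 82.08 → 82
rgb(79, 70, 82) = #4F4652.

#4F4652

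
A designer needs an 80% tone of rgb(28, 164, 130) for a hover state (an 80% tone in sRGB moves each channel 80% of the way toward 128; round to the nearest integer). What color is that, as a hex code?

An 80% tone moves each channel 80% toward 128:
  R: 28 + 0.8×(128−28) = 28 + 80 = 108 → 108
  G: 164 − 28.8 = 135.2 → 135
  B: 130 + 0.8×(128−130) = 130 − 1.6 = 128.4 → 128
rgb(108, 135, 128) = #6C8780.

#6C8780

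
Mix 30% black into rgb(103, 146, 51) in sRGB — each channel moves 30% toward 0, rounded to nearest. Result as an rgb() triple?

rgb(72, 102, 36)

Lerp each channel 30% toward 0:
  R: 103 + 0.3×(0−103) = 103 − 30.9 = 72.1 → 72
  G: 146 + 0.3×(0−146) = 146 − 43.8 = 102.2 → 102
  B: 51 + 0.3×(0−51) = 51 − 15.3 = 35.7 → 36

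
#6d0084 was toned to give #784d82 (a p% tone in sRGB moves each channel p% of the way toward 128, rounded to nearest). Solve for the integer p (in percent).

#6d0084 is rgb(109, 0, 132); #784d82 is rgb(120, 77, 130).
On the G channel (widest range): 77 ≈ 0 + (p/100)(128 − 0), so p ≈ 100×(77 − 0)/(128 − 0) = 7700/128 = 60.16.
p = 60 reproduces all three channels after rounding.

60%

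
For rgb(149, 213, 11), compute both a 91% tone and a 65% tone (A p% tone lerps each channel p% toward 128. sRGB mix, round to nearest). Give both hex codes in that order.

#828875, #879E57

91% tone:
  R: 149 − 19.11 = 129.89 → 130
  G: 213 + 0.91×(128−213) = 213 − 77.35 = 135.65 → 136
  B: 11 + 0.91×(128−11) = 11 + 106.47 = 117.47 → 117
  → #828875
65% tone:
  R: 149 + 0.65×(128−149) = 149 − 13.65 = 135.35 → 135
  G: 213 + 0.65×(128−213) = 213 − 55.25 = 157.75 → 158
  B: 11 + 0.65×(128−11) = 11 + 76.05 = 87.05 → 87
  → #879E57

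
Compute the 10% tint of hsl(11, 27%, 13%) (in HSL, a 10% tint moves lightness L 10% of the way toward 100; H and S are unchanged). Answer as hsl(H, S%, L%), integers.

hsl(11, 27%, 22%)

L moves 10% from 13 toward 100: 13 + 8.7 = 21.7 → 22.
H and S are unchanged.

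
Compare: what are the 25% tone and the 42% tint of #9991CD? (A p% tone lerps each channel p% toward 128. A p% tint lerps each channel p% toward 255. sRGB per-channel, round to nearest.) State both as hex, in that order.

#9991CD is rgb(153, 145, 205).
25% tone:
  R: 153 + 0.25×(128−153) = 153 − 6.25 = 146.75 → 147
  G: 145 + 0.25×(128−145) = 145 − 4.25 = 140.75 → 141
  B: 205 + 0.25×(128−205) = 205 − 19.25 = 185.75 → 186
  → #938DBA
42% tint:
  R: 153 + 42.84 = 195.84 → 196
  G: 145 + 0.42×(255−145) = 145 + 46.2 = 191.2 → 191
  B: 205 + 0.42×(255−205) = 205 + 21 = 226 → 226
  → #C4BFE2

#938DBA, #C4BFE2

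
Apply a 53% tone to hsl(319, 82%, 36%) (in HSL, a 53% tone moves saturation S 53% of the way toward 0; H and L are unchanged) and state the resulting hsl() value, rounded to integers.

S moves 53% from 82 toward 0: 82 − 43.46 = 38.54 → 39.
H and L are unchanged.

hsl(319, 39%, 36%)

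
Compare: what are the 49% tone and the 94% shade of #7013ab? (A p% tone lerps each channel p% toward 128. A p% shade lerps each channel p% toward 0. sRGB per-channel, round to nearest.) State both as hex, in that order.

#7013ab is rgb(112, 19, 171).
49% tone:
  R: 112 + 7.84 = 119.84 → 120
  G: 19 + 53.41 = 72.41 → 72
  B: 171 − 21.07 = 149.93 → 150
  → #784896
94% shade:
  R: 112 − 105.28 = 6.72 → 7
  G: 19 + 0.94×(0−19) = 19 − 17.86 = 1.14 → 1
  B: 171 + 0.94×(0−171) = 171 − 160.74 = 10.26 → 10
  → #07010a

#784896, #07010a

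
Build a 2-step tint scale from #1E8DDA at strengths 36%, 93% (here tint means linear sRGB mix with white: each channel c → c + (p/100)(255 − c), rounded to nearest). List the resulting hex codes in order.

#6FB6E7, #EFF7FC

#1E8DDA is rgb(30, 141, 218).
36%: (30 + 81 = 111→111, 141 + 41.04 = 182.04→182, 218 + 13.32 = 231.32→231) → #6FB6E7
93%: (30 + 209.25 = 239.25→239, 141 + 106.02 = 247.02→247, 218 + 34.41 = 252.41→252) → #EFF7FC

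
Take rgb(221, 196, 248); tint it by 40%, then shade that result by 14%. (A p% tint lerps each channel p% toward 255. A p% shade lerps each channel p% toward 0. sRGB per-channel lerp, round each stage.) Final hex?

Lerp each channel 40% toward 255:
  R: 221 + 0.4×(255−221) = 221 + 13.6 = 234.6 → 235
  G: 196 + 0.4×(255−196) = 196 + 23.6 = 219.6 → 220
  B: 248 + 2.8 = 250.8 → 251
After the tint: rgb(235, 220, 251) = #EBDCFB.
A 14% shade moves each channel 14% toward 0:
  R: 235 + 0.14×(0−235) = 235 − 32.9 = 202.1 → 202
  G: 220 − 30.8 = 189.2 → 189
  B: 251 + 0.14×(0−251) = 251 − 35.14 = 215.86 → 216
rgb(202, 189, 216) = #CABDD8.

#CABDD8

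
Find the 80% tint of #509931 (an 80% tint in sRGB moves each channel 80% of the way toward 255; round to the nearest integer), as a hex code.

#509931 is rgb(80, 153, 49).
Per channel, c → c + 0.8(255 − c):
  R: 80 + 140 = 220 → 220
  G: 153 + 0.8×(255−153) = 153 + 81.6 = 234.6 → 235
  B: 49 + 0.8×(255−49) = 49 + 164.8 = 213.8 → 214
rgb(220, 235, 214) = #dcebd6.

#dcebd6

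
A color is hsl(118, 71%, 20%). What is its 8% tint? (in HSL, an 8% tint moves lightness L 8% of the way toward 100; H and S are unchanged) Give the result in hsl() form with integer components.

hsl(118, 71%, 26%)

L moves 8% from 20 toward 100: 20 + 6.4 = 26.4 → 26.
H and S are unchanged.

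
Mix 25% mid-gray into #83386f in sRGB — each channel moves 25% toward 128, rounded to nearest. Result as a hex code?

#824a73

#83386f is rgb(131, 56, 111).
Per channel, c → c + 0.25(128 − c):
  R: 131 − 0.75 = 130.25 → 130
  G: 56 + 0.25×(128−56) = 56 + 18 = 74 → 74
  B: 111 + 4.25 = 115.25 → 115
rgb(130, 74, 115) = #824a73.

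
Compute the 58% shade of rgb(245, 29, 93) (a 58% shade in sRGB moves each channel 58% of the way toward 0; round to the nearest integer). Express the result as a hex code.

A 58% shade moves each channel 58% toward 0:
  R: 245 + 0.58×(0−245) = 245 − 142.1 = 102.9 → 103
  G: 29 − 16.82 = 12.18 → 12
  B: 93 + 0.58×(0−93) = 93 − 53.94 = 39.06 → 39
rgb(103, 12, 39) = #670c27.

#670c27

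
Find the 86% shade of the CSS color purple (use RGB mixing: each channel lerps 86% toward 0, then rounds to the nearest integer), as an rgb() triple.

CSS purple is rgb(128, 0, 128).
Per channel, c → c + 0.86(0 − c):
  R: 128 + 0.86×(0−128) = 128 − 110.08 = 17.92 → 18
  G: 0 + 0.86×(0−0) = 0 + 0 = 0 → 0
  B: 128 + 0.86×(0−128) = 128 − 110.08 = 17.92 → 18

rgb(18, 0, 18)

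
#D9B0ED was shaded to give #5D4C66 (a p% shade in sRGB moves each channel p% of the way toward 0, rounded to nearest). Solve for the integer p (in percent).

57%

#D9B0ED is rgb(217, 176, 237); #5D4C66 is rgb(93, 76, 102).
On the B channel (widest range): 102 ≈ 237 + (p/100)(0 − 237), so p ≈ 100×(102 − 237)/(0 − 237) = -13500/-237 = 56.96.
p = 57 reproduces all three channels after rounding.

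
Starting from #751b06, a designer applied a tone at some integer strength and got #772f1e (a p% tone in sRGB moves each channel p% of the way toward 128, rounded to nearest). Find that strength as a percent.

20%

#751b06 is rgb(117, 27, 6); #772f1e is rgb(119, 47, 30).
On the B channel (widest range): 30 ≈ 6 + (p/100)(128 − 6), so p ≈ 100×(30 − 6)/(128 − 6) = 2400/122 = 19.67.
p = 20 reproduces all three channels after rounding.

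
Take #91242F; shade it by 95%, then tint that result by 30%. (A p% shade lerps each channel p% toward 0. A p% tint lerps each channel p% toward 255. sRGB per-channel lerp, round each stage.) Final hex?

#91242F is rgb(145, 36, 47).
Per channel, c → c + 0.95(0 − c):
  R: 145 + 0.95×(0−145) = 145 − 137.75 = 7.25 → 7
  G: 36 − 34.2 = 1.8 → 2
  B: 47 + 0.95×(0−47) = 47 − 44.65 = 2.35 → 2
After the shade: rgb(7, 2, 2) = #070202.
Per channel, c → c + 0.3(255 − c):
  R: 7 + 0.3×(255−7) = 7 + 74.4 = 81.4 → 81
  G: 2 + 75.9 = 77.9 → 78
  B: 2 + 75.9 = 77.9 → 78
rgb(81, 78, 78) = #514E4E.

#514E4E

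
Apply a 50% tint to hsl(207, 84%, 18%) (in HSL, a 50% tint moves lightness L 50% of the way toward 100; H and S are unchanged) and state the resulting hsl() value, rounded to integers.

L moves 50% from 18 toward 100: 18 + 41 = 59 → 59.
H and S are unchanged.

hsl(207, 84%, 59%)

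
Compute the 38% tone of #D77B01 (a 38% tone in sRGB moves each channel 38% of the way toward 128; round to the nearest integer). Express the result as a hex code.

#B67D31

#D77B01 is rgb(215, 123, 1).
A 38% tone moves each channel 38% toward 128:
  R: 215 + 0.38×(128−215) = 215 − 33.06 = 181.94 → 182
  G: 123 + 1.9 = 124.9 → 125
  B: 1 + 0.38×(128−1) = 1 + 48.26 = 49.26 → 49
rgb(182, 125, 49) = #B67D31.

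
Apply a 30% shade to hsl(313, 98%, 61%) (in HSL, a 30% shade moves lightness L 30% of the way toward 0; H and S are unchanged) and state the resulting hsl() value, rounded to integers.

hsl(313, 98%, 43%)

L moves 30% from 61 toward 0: 61 − 18.3 = 42.7 → 43.
H and S are unchanged.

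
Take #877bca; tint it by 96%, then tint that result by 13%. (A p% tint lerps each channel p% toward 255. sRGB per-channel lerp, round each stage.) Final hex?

#fbfbfd

#877bca is rgb(135, 123, 202).
Per channel, c → c + 0.96(255 − c):
  R: 135 + 115.2 = 250.2 → 250
  G: 123 + 126.72 = 249.72 → 250
  B: 202 + 50.88 = 252.88 → 253
After the tint: rgb(250, 250, 253) = #fafafd.
Per channel, c → c + 0.13(255 − c):
  R: 250 + 0.13×(255−250) = 250 + 0.65 = 250.65 → 251
  G: 250 + 0.13×(255−250) = 250 + 0.65 = 250.65 → 251
  B: 253 + 0.26 = 253.26 → 253
rgb(251, 251, 253) = #fbfbfd.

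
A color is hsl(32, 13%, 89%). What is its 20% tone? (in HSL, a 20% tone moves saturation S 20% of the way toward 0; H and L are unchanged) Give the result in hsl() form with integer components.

hsl(32, 10%, 89%)

S moves 20% from 13 toward 0: 13 − 2.6 = 10.4 → 10.
H and L are unchanged.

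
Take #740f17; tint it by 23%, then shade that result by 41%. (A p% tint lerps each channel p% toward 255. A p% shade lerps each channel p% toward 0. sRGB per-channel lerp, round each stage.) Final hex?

#740f17 is rgb(116, 15, 23).
Lerp each channel 23% toward 255:
  R: 116 + 0.23×(255−116) = 116 + 31.97 = 147.97 → 148
  G: 15 + 55.2 = 70.2 → 70
  B: 23 + 0.23×(255−23) = 23 + 53.36 = 76.36 → 76
After the tint: rgb(148, 70, 76) = #94464c.
Lerp each channel 41% toward 0:
  R: 148 − 60.68 = 87.32 → 87
  G: 70 + 0.41×(0−70) = 70 − 28.7 = 41.3 → 41
  B: 76 + 0.41×(0−76) = 76 − 31.16 = 44.84 → 45
rgb(87, 41, 45) = #57292d.

#57292d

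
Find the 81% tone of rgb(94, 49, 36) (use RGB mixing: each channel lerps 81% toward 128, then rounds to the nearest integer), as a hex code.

Per channel, c → c + 0.81(128 − c):
  R: 94 + 27.54 = 121.54 → 122
  G: 49 + 63.99 = 112.99 → 113
  B: 36 + 0.81×(128−36) = 36 + 74.52 = 110.52 → 111
rgb(122, 113, 111) = #7a716f.

#7a716f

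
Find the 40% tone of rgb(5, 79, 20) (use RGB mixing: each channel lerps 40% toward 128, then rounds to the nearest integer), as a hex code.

Per channel, c → c + 0.4(128 − c):
  R: 5 + 0.4×(128−5) = 5 + 49.2 = 54.2 → 54
  G: 79 + 0.4×(128−79) = 79 + 19.6 = 98.6 → 99
  B: 20 + 0.4×(128−20) = 20 + 43.2 = 63.2 → 63
rgb(54, 99, 63) = #36633F.

#36633F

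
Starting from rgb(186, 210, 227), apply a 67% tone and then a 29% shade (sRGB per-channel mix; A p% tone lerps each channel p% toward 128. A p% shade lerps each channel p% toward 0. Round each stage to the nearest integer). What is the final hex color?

Per channel, c → c + 0.67(128 − c):
  R: 186 − 38.86 = 147.14 → 147
  G: 210 − 54.94 = 155.06 → 155
  B: 227 + 0.67×(128−227) = 227 − 66.33 = 160.67 → 161
After the tone: rgb(147, 155, 161) = #939BA1.
A 29% shade moves each channel 29% toward 0:
  R: 147 + 0.29×(0−147) = 147 − 42.63 = 104.37 → 104
  G: 155 − 44.95 = 110.05 → 110
  B: 161 + 0.29×(0−161) = 161 − 46.69 = 114.31 → 114
rgb(104, 110, 114) = #686E72.

#686E72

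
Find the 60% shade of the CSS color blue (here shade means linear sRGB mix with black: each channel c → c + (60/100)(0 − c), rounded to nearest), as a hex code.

#000066

CSS blue is rgb(0, 0, 255).
Per channel, c → c + 0.6(0 − c):
  R: 0 + 0.6×(0−0) = 0 + 0 = 0 → 0
  G: 0 + 0.6×(0−0) = 0 + 0 = 0 → 0
  B: 255 − 153 = 102 → 102
rgb(0, 0, 102) = #000066.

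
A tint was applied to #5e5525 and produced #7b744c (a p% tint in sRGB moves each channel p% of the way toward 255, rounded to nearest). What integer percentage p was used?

#5e5525 is rgb(94, 85, 37); #7b744c is rgb(123, 116, 76).
On the B channel (widest range): 76 ≈ 37 + (p/100)(255 − 37), so p ≈ 100×(76 − 37)/(255 − 37) = 3900/218 = 17.89.
p = 18 reproduces all three channels after rounding.

18%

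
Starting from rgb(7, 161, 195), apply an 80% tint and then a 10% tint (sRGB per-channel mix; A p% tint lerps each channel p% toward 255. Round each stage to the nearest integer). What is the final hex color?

#d2eef4

Lerp each channel 80% toward 255:
  R: 7 + 0.8×(255−7) = 7 + 198.4 = 205.4 → 205
  G: 161 + 0.8×(255−161) = 161 + 75.2 = 236.2 → 236
  B: 195 + 0.8×(255−195) = 195 + 48 = 243 → 243
After the tint: rgb(205, 236, 243) = #cdecf3.
Per channel, c → c + 0.1(255 − c):
  R: 205 + 5 = 210 → 210
  G: 236 + 1.9 = 237.9 → 238
  B: 243 + 0.1×(255−243) = 243 + 1.2 = 244.2 → 244
rgb(210, 238, 244) = #d2eef4.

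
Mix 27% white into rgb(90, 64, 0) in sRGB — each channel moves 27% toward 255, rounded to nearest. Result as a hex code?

A 27% tint moves each channel 27% toward 255:
  R: 90 + 0.27×(255−90) = 90 + 44.55 = 134.55 → 135
  G: 64 + 51.57 = 115.57 → 116
  B: 0 + 68.85 = 68.85 → 69
rgb(135, 116, 69) = #877445.

#877445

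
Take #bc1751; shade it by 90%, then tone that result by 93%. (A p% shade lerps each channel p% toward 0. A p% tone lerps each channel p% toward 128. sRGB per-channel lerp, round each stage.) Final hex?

#bc1751 is rgb(188, 23, 81).
Per channel, c → c + 0.9(0 − c):
  R: 188 + 0.9×(0−188) = 188 − 169.2 = 18.8 → 19
  G: 23 + 0.9×(0−23) = 23 − 20.7 = 2.3 → 2
  B: 81 − 72.9 = 8.1 → 8
After the shade: rgb(19, 2, 8) = #130208.
Lerp each channel 93% toward 128:
  R: 19 + 101.37 = 120.37 → 120
  G: 2 + 0.93×(128−2) = 2 + 117.18 = 119.18 → 119
  B: 8 + 0.93×(128−8) = 8 + 111.6 = 119.6 → 120
rgb(120, 119, 120) = #787778.

#787778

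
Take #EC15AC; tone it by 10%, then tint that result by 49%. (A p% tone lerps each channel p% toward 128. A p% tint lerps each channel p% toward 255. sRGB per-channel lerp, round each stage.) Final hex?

#EC15AC is rgb(236, 21, 172).
A 10% tone moves each channel 10% toward 128:
  R: 236 + 0.1×(128−236) = 236 − 10.8 = 225.2 → 225
  G: 21 + 0.1×(128−21) = 21 + 10.7 = 31.7 → 32
  B: 172 − 4.4 = 167.6 → 168
After the tone: rgb(225, 32, 168) = #E120A8.
Lerp each channel 49% toward 255:
  R: 225 + 14.7 = 239.7 → 240
  G: 32 + 0.49×(255−32) = 32 + 109.27 = 141.27 → 141
  B: 168 + 0.49×(255−168) = 168 + 42.63 = 210.63 → 211
rgb(240, 141, 211) = #F08DD3.

#F08DD3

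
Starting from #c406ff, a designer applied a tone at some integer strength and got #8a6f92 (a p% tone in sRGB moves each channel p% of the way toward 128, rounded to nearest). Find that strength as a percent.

86%

#c406ff is rgb(196, 6, 255); #8a6f92 is rgb(138, 111, 146).
On the B channel (widest range): 146 ≈ 255 + (p/100)(128 − 255), so p ≈ 100×(146 − 255)/(128 − 255) = -10900/-127 = 85.83.
p = 86 reproduces all three channels after rounding.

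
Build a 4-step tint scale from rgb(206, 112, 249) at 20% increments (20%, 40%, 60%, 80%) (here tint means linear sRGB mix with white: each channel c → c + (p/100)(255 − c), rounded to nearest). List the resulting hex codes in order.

#d88dfa, #e2a9fb, #ebc6fd, #f5e2fe

20%: (206 + 9.8 = 215.8→216, 112 + 28.6 = 140.6→141, 249 + 1.2 = 250.2→250) → #d88dfa
40%: (206 + 19.6 = 225.6→226, 112 + 57.2 = 169.2→169, 249 + 2.4 = 251.4→251) → #e2a9fb
60%: (206 + 29.4 = 235.4→235, 112 + 85.8 = 197.8→198, 249 + 3.6 = 252.6→253) → #ebc6fd
80%: (206 + 39.2 = 245.2→245, 112 + 114.4 = 226.4→226, 249 + 4.8 = 253.8→254) → #f5e2fe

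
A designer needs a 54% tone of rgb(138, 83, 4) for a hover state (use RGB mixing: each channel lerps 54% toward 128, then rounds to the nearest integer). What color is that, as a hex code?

A 54% tone moves each channel 54% toward 128:
  R: 138 − 5.4 = 132.6 → 133
  G: 83 + 24.3 = 107.3 → 107
  B: 4 + 0.54×(128−4) = 4 + 66.96 = 70.96 → 71
rgb(133, 107, 71) = #856B47.

#856B47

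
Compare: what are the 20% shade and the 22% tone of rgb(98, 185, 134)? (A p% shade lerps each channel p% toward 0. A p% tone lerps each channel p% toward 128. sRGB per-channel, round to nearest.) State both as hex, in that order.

#4E946B, #69AC85

20% shade:
  R: 98 − 19.6 = 78.4 → 78
  G: 185 − 37 = 148 → 148
  B: 134 + 0.2×(0−134) = 134 − 26.8 = 107.2 → 107
  → #4E946B
22% tone:
  R: 98 + 0.22×(128−98) = 98 + 6.6 = 104.6 → 105
  G: 185 − 12.54 = 172.46 → 172
  B: 134 + 0.22×(128−134) = 134 − 1.32 = 132.68 → 133
  → #69AC85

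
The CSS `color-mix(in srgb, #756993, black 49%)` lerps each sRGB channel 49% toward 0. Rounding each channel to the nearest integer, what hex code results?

#756993 is rgb(117, 105, 147).
Lerp each channel 49% toward 0:
  R: 117 + 0.49×(0−117) = 117 − 57.33 = 59.67 → 60
  G: 105 + 0.49×(0−105) = 105 − 51.45 = 53.55 → 54
  B: 147 + 0.49×(0−147) = 147 − 72.03 = 74.97 → 75
rgb(60, 54, 75) = #3C364B.

#3C364B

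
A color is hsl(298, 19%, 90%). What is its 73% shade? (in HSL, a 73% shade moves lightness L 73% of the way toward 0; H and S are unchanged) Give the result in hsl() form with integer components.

hsl(298, 19%, 24%)

L moves 73% from 90 toward 0: 90 − 65.7 = 24.3 → 24.
H and S are unchanged.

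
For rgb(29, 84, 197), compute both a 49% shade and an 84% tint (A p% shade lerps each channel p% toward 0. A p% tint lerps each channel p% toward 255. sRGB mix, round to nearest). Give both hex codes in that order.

#0F2B64, #DBE4F6

49% shade:
  R: 29 + 0.49×(0−29) = 29 − 14.21 = 14.79 → 15
  G: 84 − 41.16 = 42.84 → 43
  B: 197 + 0.49×(0−197) = 197 − 96.53 = 100.47 → 100
  → #0F2B64
84% tint:
  R: 29 + 0.84×(255−29) = 29 + 189.84 = 218.84 → 219
  G: 84 + 0.84×(255−84) = 84 + 143.64 = 227.64 → 228
  B: 197 + 48.72 = 245.72 → 246
  → #DBE4F6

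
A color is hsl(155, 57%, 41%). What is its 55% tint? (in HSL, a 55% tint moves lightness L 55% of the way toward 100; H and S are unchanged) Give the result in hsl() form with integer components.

L moves 55% from 41 toward 100: 41 + 32.45 = 73.45 → 73.
H and S are unchanged.

hsl(155, 57%, 73%)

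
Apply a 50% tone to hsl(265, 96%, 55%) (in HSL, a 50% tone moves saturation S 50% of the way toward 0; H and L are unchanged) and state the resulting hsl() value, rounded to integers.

hsl(265, 48%, 55%)

S moves 50% from 96 toward 0: 96 − 48 = 48 → 48.
H and L are unchanged.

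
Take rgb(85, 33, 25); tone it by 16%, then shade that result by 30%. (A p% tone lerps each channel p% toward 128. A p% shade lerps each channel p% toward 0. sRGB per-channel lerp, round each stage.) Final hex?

A 16% tone moves each channel 16% toward 128:
  R: 85 + 0.16×(128−85) = 85 + 6.88 = 91.88 → 92
  G: 33 + 15.2 = 48.2 → 48
  B: 25 + 16.48 = 41.48 → 41
After the tone: rgb(92, 48, 41) = #5C3029.
Lerp each channel 30% toward 0:
  R: 92 + 0.3×(0−92) = 92 − 27.6 = 64.4 → 64
  G: 48 − 14.4 = 33.6 → 34
  B: 41 + 0.3×(0−41) = 41 − 12.3 = 28.7 → 29
rgb(64, 34, 29) = #40221D.

#40221D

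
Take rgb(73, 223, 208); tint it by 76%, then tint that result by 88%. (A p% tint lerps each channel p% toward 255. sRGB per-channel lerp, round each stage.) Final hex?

Lerp each channel 76% toward 255:
  R: 73 + 0.76×(255−73) = 73 + 138.32 = 211.32 → 211
  G: 223 + 0.76×(255−223) = 223 + 24.32 = 247.32 → 247
  B: 208 + 0.76×(255−208) = 208 + 35.72 = 243.72 → 244
After the tint: rgb(211, 247, 244) = #d3f7f4.
Per channel, c → c + 0.88(255 − c):
  R: 211 + 0.88×(255−211) = 211 + 38.72 = 249.72 → 250
  G: 247 + 7.04 = 254.04 → 254
  B: 244 + 9.68 = 253.68 → 254
rgb(250, 254, 254) = #fafefe.

#fafefe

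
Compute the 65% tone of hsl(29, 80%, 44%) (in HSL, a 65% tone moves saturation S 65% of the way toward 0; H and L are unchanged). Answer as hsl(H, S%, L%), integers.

S moves 65% from 80 toward 0: 80 − 52 = 28 → 28.
H and L are unchanged.

hsl(29, 28%, 44%)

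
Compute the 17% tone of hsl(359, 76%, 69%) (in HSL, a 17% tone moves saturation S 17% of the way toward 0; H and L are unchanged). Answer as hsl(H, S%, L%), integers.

S moves 17% from 76 toward 0: 76 − 12.92 = 63.08 → 63.
H and L are unchanged.

hsl(359, 63%, 69%)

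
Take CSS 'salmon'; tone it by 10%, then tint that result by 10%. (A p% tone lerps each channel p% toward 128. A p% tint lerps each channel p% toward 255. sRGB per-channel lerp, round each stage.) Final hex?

CSS salmon is rgb(250, 128, 114).
A 10% tone moves each channel 10% toward 128:
  R: 250 + 0.1×(128−250) = 250 − 12.2 = 237.8 → 238
  G: 128 + 0.1×(128−128) = 128 + 0 = 128 → 128
  B: 114 + 0.1×(128−114) = 114 + 1.4 = 115.4 → 115
After the tone: rgb(238, 128, 115) = #ee8073.
Lerp each channel 10% toward 255:
  R: 238 + 0.1×(255−238) = 238 + 1.7 = 239.7 → 240
  G: 128 + 12.7 = 140.7 → 141
  B: 115 + 14 = 129 → 129
rgb(240, 141, 129) = #f08d81.

#f08d81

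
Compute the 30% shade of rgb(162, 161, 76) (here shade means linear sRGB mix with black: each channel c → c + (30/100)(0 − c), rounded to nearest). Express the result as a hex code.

#717135

Per channel, c → c + 0.3(0 − c):
  R: 162 − 48.6 = 113.4 → 113
  G: 161 + 0.3×(0−161) = 161 − 48.3 = 112.7 → 113
  B: 76 + 0.3×(0−76) = 76 − 22.8 = 53.2 → 53
rgb(113, 113, 53) = #717135.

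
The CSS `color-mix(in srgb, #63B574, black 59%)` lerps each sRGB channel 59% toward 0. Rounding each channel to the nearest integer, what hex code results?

#294A30

#63B574 is rgb(99, 181, 116).
Per channel, c → c + 0.59(0 − c):
  R: 99 + 0.59×(0−99) = 99 − 58.41 = 40.59 → 41
  G: 181 − 106.79 = 74.21 → 74
  B: 116 + 0.59×(0−116) = 116 − 68.44 = 47.56 → 48
rgb(41, 74, 48) = #294A30.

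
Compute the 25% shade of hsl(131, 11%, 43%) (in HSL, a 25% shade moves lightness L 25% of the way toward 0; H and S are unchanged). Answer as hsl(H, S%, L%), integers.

L moves 25% from 43 toward 0: 43 − 10.75 = 32.25 → 32.
H and S are unchanged.

hsl(131, 11%, 32%)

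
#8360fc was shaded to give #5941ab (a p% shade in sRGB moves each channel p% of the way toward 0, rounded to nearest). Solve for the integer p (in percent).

32%

#8360fc is rgb(131, 96, 252); #5941ab is rgb(89, 65, 171).
On the B channel (widest range): 171 ≈ 252 + (p/100)(0 − 252), so p ≈ 100×(171 − 252)/(0 − 252) = -8100/-252 = 32.14.
p = 32 reproduces all three channels after rounding.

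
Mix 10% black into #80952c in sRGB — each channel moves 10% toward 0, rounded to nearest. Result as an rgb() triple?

#80952c is rgb(128, 149, 44).
A 10% shade moves each channel 10% toward 0:
  R: 128 − 12.8 = 115.2 → 115
  G: 149 + 0.1×(0−149) = 149 − 14.9 = 134.1 → 134
  B: 44 − 4.4 = 39.6 → 40

rgb(115, 134, 40)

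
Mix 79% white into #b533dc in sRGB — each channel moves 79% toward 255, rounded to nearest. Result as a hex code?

#efd4f8

#b533dc is rgb(181, 51, 220).
A 79% tint moves each channel 79% toward 255:
  R: 181 + 58.46 = 239.46 → 239
  G: 51 + 0.79×(255−51) = 51 + 161.16 = 212.16 → 212
  B: 220 + 0.79×(255−220) = 220 + 27.65 = 247.65 → 248
rgb(239, 212, 248) = #efd4f8.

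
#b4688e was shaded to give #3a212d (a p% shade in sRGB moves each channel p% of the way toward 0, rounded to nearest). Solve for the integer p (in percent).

#b4688e is rgb(180, 104, 142); #3a212d is rgb(58, 33, 45).
On the R channel (widest range): 58 ≈ 180 + (p/100)(0 − 180), so p ≈ 100×(58 − 180)/(0 − 180) = -12200/-180 = 67.78.
p = 68 reproduces all three channels after rounding.

68%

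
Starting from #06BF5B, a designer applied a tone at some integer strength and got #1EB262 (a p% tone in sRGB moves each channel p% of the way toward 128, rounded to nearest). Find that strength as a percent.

20%

#06BF5B is rgb(6, 191, 91); #1EB262 is rgb(30, 178, 98).
On the R channel (widest range): 30 ≈ 6 + (p/100)(128 − 6), so p ≈ 100×(30 − 6)/(128 − 6) = 2400/122 = 19.67.
p = 20 reproduces all three channels after rounding.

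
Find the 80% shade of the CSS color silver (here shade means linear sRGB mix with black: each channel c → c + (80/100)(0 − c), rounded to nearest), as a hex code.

CSS silver is rgb(192, 192, 192).
An 80% shade moves each channel 80% toward 0:
  R: 192 + 0.8×(0−192) = 192 − 153.6 = 38.4 → 38
  G: 192 + 0.8×(0−192) = 192 − 153.6 = 38.4 → 38
  B: 192 + 0.8×(0−192) = 192 − 153.6 = 38.4 → 38
rgb(38, 38, 38) = #262626.

#262626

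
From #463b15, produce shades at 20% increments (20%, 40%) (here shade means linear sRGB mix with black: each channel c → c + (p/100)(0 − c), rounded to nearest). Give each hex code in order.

#463b15 is rgb(70, 59, 21).
20%: (70 − 14 = 56→56, 59 − 11.8 = 47.2→47, 21 − 4.2 = 16.8→17) → #382f11
40%: (70 − 28 = 42→42, 59 − 23.6 = 35.4→35, 21 − 8.4 = 12.6→13) → #2a230d

#382f11, #2a230d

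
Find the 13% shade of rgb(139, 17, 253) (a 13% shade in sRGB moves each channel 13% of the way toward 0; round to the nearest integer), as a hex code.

Lerp each channel 13% toward 0:
  R: 139 + 0.13×(0−139) = 139 − 18.07 = 120.93 → 121
  G: 17 − 2.21 = 14.79 → 15
  B: 253 + 0.13×(0−253) = 253 − 32.89 = 220.11 → 220
rgb(121, 15, 220) = #790fdc.

#790fdc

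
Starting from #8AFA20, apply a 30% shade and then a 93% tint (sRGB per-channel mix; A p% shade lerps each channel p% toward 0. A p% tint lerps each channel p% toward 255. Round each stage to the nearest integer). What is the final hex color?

#F4F9EF

#8AFA20 is rgb(138, 250, 32).
Lerp each channel 30% toward 0:
  R: 138 − 41.4 = 96.6 → 97
  G: 250 + 0.3×(0−250) = 250 − 75 = 175 → 175
  B: 32 + 0.3×(0−32) = 32 − 9.6 = 22.4 → 22
After the shade: rgb(97, 175, 22) = #61AF16.
Lerp each channel 93% toward 255:
  R: 97 + 146.94 = 243.94 → 244
  G: 175 + 0.93×(255−175) = 175 + 74.4 = 249.4 → 249
  B: 22 + 0.93×(255−22) = 22 + 216.69 = 238.69 → 239
rgb(244, 249, 239) = #F4F9EF.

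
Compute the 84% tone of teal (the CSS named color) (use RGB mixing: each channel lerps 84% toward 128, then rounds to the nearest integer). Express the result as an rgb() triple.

rgb(108, 128, 128)

CSS teal is rgb(0, 128, 128).
Per channel, c → c + 0.84(128 − c):
  R: 0 + 0.84×(128−0) = 0 + 107.52 = 107.52 → 108
  G: 128 + 0 = 128 → 128
  B: 128 + 0.84×(128−128) = 128 + 0 = 128 → 128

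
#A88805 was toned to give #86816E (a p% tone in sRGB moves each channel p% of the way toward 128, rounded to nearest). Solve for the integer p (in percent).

#A88805 is rgb(168, 136, 5); #86816E is rgb(134, 129, 110).
On the B channel (widest range): 110 ≈ 5 + (p/100)(128 − 5), so p ≈ 100×(110 − 5)/(128 − 5) = 10500/123 = 85.37.
p = 85 reproduces all three channels after rounding.

85%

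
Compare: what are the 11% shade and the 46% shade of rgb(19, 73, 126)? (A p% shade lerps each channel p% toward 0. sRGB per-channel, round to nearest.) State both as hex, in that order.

11% shade:
  R: 19 + 0.11×(0−19) = 19 − 2.09 = 16.91 → 17
  G: 73 + 0.11×(0−73) = 73 − 8.03 = 64.97 → 65
  B: 126 − 13.86 = 112.14 → 112
  → #114170
46% shade:
  R: 19 − 8.74 = 10.26 → 10
  G: 73 − 33.58 = 39.42 → 39
  B: 126 − 57.96 = 68.04 → 68
  → #0a2744

#114170, #0a2744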